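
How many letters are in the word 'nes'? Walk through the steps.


Spell out 'nes' and number each letter: n(1), e(2), s(3). Total: 3 letters.

3


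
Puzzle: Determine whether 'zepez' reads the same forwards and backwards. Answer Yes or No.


Forward: 'zepez'
Reversed: 'zepez'
They are identical.

Yes


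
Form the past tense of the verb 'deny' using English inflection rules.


Apply rule: Change -y to -ied. 'deny' becomes 'denied'.

denied


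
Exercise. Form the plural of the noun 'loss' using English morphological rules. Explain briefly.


Apply rule: Add -es (sibilant/fricative ending). 'loss' becomes 'losses'.

losses


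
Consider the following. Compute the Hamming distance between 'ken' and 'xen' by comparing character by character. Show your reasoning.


Alignment:
Position 1: 'k' vs 'x' = DIFFER
Position 2: 'e' vs 'e' = match
Position 3: 'n' vs 'n' = match
Total differences: 1

1


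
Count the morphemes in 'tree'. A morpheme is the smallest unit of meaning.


Decomposition: tree (free morpheme) = 1 morpheme(s)

1 morphemes


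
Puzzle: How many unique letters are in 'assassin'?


Unique letters in 'assassin': {a, i, n, s} = 4 distinct letters.

4


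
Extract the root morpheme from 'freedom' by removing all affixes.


Remove suffix '-dom' from 'freedom' to get root 'free'.

free


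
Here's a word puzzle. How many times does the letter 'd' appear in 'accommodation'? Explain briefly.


Letter 'd' in 'accommodation': found at position(s) 8 = 1 occurrence(s).

1


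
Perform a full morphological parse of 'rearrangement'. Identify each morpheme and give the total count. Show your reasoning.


Step 1: Identify prefix: 're' (meaning: again)
Step 2: Identify root: 'arrange'
Step 3: Identify suffix(es): 'ment'
Decomposition: re- (prefix: again) + arrange (root) + -ment (suffix: action/result)
Total morphemes: 3

3 morphemes (re- (prefix: again) + arrange (root) + -ment (suffix: action/result))


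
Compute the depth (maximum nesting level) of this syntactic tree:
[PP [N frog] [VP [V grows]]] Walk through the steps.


Count bracket nesting levels:
'[' at pos 0: depth = 1
'[' at pos 4: depth = 2
'[' at pos 13: depth = 2
'[' at pos 17: depth = 3
Maximum depth reached: 3

3


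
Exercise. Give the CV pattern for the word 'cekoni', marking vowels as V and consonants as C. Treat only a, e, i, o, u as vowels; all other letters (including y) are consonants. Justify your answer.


Letter mapping: c = C, e = V, k = C, o = V, n = C, i = V.

CVCVCV


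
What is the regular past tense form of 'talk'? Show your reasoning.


Apply rule: Add -ed. 'talk' becomes 'talked'.

talked


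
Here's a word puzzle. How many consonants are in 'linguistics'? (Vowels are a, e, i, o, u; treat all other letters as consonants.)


Consonants in 'linguistics': l, n, g, s, t, c, s = 7 consonants.

7


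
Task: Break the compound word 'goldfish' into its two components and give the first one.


Split 'goldfish' into 'gold' + 'fish'. The first part is 'gold'.

gold


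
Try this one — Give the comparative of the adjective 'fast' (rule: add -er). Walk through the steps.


Apply comparative formation (add -er): 'fast' -> 'faster'.

faster


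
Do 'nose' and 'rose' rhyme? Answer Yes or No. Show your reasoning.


Rime (stressed vowel + following sounds) of 'nose': -ose = /oʊz/
Rime of 'rose': -ose = /oʊz/
/oʊz/ and /oʊz/ are the same ending sound, so the words rhyme.

Yes


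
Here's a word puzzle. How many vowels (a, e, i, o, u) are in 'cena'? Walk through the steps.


Vowels in 'cena': e, a = 2 vowels.

2


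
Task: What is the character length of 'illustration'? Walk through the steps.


Spell out 'illustration' and number each letter: i(1), l(2), l(3), u(4), s(5), t(6), r(7), a(8), t(9), i(10), o(11), n(12). Total: 12 letters.

12


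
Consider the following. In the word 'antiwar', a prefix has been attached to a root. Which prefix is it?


The word 'antiwar' = 'anti' (prefix) + 'war' (root). The prefix is 'anti'.

anti


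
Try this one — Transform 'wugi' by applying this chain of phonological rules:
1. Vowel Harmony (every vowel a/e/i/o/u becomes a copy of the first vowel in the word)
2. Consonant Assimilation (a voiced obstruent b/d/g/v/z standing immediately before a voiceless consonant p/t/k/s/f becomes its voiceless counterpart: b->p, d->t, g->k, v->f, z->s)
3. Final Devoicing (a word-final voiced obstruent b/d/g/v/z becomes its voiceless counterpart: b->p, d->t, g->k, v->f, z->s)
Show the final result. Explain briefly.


Starting form: 'wugi'
Rule 1: Vowel Harmony: all vowels become 'u' (matching first vowel). 'wugi' -> 'wugu'
Rule 2: Consonant Assimilation: no voiced obstruent (b/d/g/v/z) stands immediately before a voiceless consonant (p/t/k/s/f). No change.
Rule 3: Final Devoicing: the word ends in the vowel 'u', not a consonant. No change.
Final form: 'wugu'

wugu


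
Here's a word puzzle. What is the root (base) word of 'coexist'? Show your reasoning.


Remove prefix 'co' from 'coexist' to get root 'exist'.

exist


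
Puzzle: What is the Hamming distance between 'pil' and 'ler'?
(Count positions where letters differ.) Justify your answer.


Alignment:
Position 1: 'p' vs 'l' = DIFFER
Position 2: 'i' vs 'e' = DIFFER
Position 3: 'l' vs 'r' = DIFFER
Total differences: 3

3


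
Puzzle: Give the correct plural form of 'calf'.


Apply rule: Change -f to -ves. 'calf' becomes 'calves'.

calves


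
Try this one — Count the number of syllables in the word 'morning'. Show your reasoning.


Break 'morning' into syllables: morn-ing -> morn | ing = 2 syllables

2 syllables


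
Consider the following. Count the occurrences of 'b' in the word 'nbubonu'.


Letter 'b' in 'nbubonu': found at position(s) 2, 4 = 2 occurrence(s).

2


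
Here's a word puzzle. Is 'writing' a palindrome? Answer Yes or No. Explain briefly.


Forward: 'writing'
Reversed: 'gnitirw'
They differ.

No


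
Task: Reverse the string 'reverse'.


Reverse 'reverse' character by character: 'esrever'.

esrever


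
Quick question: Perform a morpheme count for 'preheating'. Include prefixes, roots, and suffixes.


Decomposition: pre- (prefix) + heat (root) + -ing (suffix) = 3 morpheme(s)

3 morphemes


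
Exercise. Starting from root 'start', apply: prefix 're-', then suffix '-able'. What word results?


Step 1: Add prefix 're-' to 'start' = 'restart'
Step 2: Add suffix '-able' to 'restart' = 'restartable'

restartable


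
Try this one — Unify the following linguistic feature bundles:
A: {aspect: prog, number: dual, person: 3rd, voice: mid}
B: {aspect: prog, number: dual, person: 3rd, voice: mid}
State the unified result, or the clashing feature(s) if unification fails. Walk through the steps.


Compare features:
aspect: A=prog vs B=prog -> unified: prog
number: A=dual vs B=dual -> unified: dual
person: A=3rd vs B=3rd -> unified: 3rd
voice: A=mid vs B=mid -> unified: mid
No clashes found.

Unified: {aspect: prog, number: dual, person: 3rd, voice: mid}


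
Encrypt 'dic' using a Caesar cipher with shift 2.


Shift each letter by 2: d -> f, i -> k, c -> e. Result: 'fke'.

fke


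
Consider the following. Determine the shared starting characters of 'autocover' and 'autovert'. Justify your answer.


Compare from the start: 4 characters match: 'auto'. Mismatch at position 5: 'c' vs 'v'.

auto


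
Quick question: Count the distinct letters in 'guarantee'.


Unique letters in 'guarantee': {a, e, g, n, r, t, u} = 7 distinct letters.

7


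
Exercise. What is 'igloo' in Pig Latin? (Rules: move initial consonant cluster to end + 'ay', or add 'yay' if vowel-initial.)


'igloo' starts with a vowel, so add 'yay': 'iglooyay'.

iglooyay


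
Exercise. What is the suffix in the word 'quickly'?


The word 'quickly' = 'quick' (root) + '-ly' (suffix). The suffix is '-ly'.

ly


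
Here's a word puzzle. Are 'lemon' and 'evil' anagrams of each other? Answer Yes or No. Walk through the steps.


Sorted letters of 'lemon': 'elmno'
Sorted letters of 'evil': 'eilv'
They do not match.

No


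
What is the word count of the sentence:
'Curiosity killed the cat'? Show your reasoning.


Split into words: Curiosity | killed | the | cat = 4 words.

4


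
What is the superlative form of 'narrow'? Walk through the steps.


Apply superlative formation (add -est): 'narrow' -> 'narrowest'.

narrowest


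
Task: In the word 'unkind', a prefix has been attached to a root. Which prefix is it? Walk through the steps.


The word 'unkind' = 'un' (prefix) + 'kind' (root). The prefix is 'un'.

un


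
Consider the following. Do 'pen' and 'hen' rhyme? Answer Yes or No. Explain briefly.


Rime (stressed vowel + following sounds) of 'pen': -en = /ɛn/
Rime of 'hen': -en = /ɛn/
/ɛn/ and /ɛn/ are the same ending sound, so the words rhyme.

Yes


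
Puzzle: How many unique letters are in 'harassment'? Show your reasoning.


Unique letters in 'harassment': {a, e, h, m, n, r, s, t} = 8 distinct letters.

8


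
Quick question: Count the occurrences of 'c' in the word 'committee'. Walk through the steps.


Letter 'c' in 'committee': found at position(s) 1 = 1 occurrence(s).

1


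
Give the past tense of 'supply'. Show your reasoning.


Apply rule: Change -y to -ied. 'supply' becomes 'supplied'.

supplied


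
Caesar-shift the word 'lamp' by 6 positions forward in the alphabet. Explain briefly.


Shift each letter by 6: l -> r, a -> g, m -> s, p -> v. Result: 'rgsv'.

rgsv


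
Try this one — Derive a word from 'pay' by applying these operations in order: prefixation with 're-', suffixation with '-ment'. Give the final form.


Step 1: Add prefix 're-' to 'pay' = 'repay'
Step 2: Add suffix '-ment' to 'repay' = 'repayment'

repayment


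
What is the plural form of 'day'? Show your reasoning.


Apply rule: Add -s. 'day' becomes 'days'.

days


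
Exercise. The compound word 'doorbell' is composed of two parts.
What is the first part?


Split 'doorbell' into 'door' + 'bell'. The first part is 'door'.

door


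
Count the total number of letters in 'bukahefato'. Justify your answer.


Spell out 'bukahefato' and number each letter: b(1), u(2), k(3), a(4), h(5), e(6), f(7), a(8), t(9), o(10). Total: 10 letters.

10


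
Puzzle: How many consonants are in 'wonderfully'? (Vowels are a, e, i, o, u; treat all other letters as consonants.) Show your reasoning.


Consonants in 'wonderfully': w, n, d, r, f, l, l, y = 8 consonants.

8


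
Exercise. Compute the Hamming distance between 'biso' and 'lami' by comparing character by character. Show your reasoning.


Alignment:
Position 1: 'b' vs 'l' = DIFFER
Position 2: 'i' vs 'a' = DIFFER
Position 3: 's' vs 'm' = DIFFER
Position 4: 'o' vs 'i' = DIFFER
Total differences: 4

4


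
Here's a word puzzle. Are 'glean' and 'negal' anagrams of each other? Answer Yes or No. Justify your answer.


Sorted letters of 'glean': 'aegln'
Sorted letters of 'negal': 'aegln'
They match.

Yes


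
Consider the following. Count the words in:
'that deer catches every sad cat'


Split into words: that | deer | catches | every | sad | cat = 6 words.

6


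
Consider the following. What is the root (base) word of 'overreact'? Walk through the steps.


Remove prefix 'over' from 'overreact' to get root 'react'.

react


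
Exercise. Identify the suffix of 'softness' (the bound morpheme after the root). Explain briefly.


The word 'softness' = 'soft' (root) + '-ness' (suffix). The suffix is '-ness'.

ness


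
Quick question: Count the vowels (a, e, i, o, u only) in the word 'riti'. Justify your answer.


Vowels in 'riti': i, i = 2 vowels.

2


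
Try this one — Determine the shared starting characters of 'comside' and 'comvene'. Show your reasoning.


Compare from the start: 3 characters match: 'com'. Mismatch at position 4: 's' vs 'v'.

com


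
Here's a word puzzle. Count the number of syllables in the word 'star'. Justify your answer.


Break 'star' into syllables: star -> star = 1 syllable

1 syllable


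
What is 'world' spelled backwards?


Reverse 'world' character by character: 'dlrow'.

dlrow


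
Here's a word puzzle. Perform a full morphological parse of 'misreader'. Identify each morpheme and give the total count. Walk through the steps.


Step 1: Identify prefix: 'mis' (meaning: wrongly)
Step 2: Identify root: 'read'
Step 3: Identify suffix(es): 'er'
Decomposition: mis- (prefix: wrongly) + read (root) + -er (suffix: one who)
Total morphemes: 3

3 morphemes (mis- (prefix: wrongly) + read (root) + -er (suffix: one who))


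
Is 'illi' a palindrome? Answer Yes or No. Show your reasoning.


Forward: 'illi'
Reversed: 'illi'
They are identical.

Yes


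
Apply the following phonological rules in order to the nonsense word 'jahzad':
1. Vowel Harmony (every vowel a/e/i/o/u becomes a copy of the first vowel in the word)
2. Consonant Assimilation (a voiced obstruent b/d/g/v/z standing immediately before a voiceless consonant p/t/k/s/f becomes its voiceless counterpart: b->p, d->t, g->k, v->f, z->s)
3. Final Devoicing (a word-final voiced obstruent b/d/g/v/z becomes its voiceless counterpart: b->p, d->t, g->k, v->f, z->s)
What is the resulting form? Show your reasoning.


Starting form: 'jahzad'
Rule 1: Vowel Harmony: all vowels already match. No change.
Rule 2: Consonant Assimilation: no voiced obstruent (b/d/g/v/z) stands immediately before a voiceless consonant (p/t/k/s/f). No change.
Rule 3: Final Devoicing: word-final voiced obstruent 'd' becomes voiceless 't'. 'jahzad' -> 'jahzat'
Final form: 'jahzat'

jahzat


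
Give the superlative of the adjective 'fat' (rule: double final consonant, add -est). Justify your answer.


Apply superlative formation (double final consonant, add -est): 'fat' -> 'fattest'.

fattest


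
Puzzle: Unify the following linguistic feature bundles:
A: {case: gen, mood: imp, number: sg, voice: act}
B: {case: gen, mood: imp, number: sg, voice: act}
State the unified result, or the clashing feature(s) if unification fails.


Compare features:
case: A=gen vs B=gen -> unified: gen
mood: A=imp vs B=imp -> unified: imp
number: A=sg vs B=sg -> unified: sg
voice: A=act vs B=act -> unified: act
No clashes found.

Unified: {case: gen, mood: imp, number: sg, voice: act}


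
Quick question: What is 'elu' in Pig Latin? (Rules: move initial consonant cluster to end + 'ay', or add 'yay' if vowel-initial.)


'elu' starts with a vowel, so add 'yay': 'eluyay'.

eluyay


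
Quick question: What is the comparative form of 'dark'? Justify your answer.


Apply comparative formation (add -er): 'dark' -> 'darker'.

darker


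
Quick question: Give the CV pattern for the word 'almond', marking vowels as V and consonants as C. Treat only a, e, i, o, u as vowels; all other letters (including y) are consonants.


Letter mapping: a = V, l = C, m = C, o = V, n = C, d = C.

VCCVCC


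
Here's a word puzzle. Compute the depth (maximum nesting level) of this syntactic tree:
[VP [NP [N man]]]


Count bracket nesting levels:
'[' at pos 0: depth = 1
'[' at pos 4: depth = 2
'[' at pos 8: depth = 3
Maximum depth reached: 3

3


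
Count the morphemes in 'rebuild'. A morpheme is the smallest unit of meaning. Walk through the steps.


Decomposition: re- (prefix) + build (root) = 2 morpheme(s)

2 morphemes


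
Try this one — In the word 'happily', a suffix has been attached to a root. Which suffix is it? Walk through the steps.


The word 'happily' = 'happy' (root) + '-ly' (suffix). The suffix is '-ly'.

ly


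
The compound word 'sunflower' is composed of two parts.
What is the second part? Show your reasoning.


Split 'sunflower' into 'sun' + 'flower'. The second part is 'flower'.

flower


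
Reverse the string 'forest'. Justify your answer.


Reverse 'forest' character by character: 'tserof'.

tserof


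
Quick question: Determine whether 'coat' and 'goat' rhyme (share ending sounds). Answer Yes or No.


Rime (stressed vowel + following sounds) of 'coat': -oat = /oʊt/
Rime of 'goat': -oat = /oʊt/
/oʊt/ and /oʊt/ are the same ending sound, so the words rhyme.

Yes


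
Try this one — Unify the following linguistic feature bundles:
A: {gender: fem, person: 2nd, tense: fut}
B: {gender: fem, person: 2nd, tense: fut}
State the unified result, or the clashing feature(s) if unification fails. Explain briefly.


Compare features:
gender: A=fem vs B=fem -> unified: fem
person: A=2nd vs B=2nd -> unified: 2nd
tense: A=fut vs B=fut -> unified: fut
No clashes found.

Unified: {gender: fem, person: 2nd, tense: fut}


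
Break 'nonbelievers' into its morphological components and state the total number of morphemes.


Step 1: Identify prefix: 'non' (meaning: not)
Step 2: Identify root: 'believe'
Step 3: Identify suffix(es): 'er, s'
Decomposition: non- (prefix: not) + believe (root) + -er (suffix: one who) + -s (plural)
Total morphemes: 4

4 morphemes (non- (prefix: not) + believe (root) + -er (suffix: one who) + -s (plural))


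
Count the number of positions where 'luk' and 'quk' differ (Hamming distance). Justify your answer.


Alignment:
Position 1: 'l' vs 'q' = DIFFER
Position 2: 'u' vs 'u' = match
Position 3: 'k' vs 'k' = match
Total differences: 1

1


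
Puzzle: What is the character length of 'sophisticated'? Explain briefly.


Spell out 'sophisticated' and number each letter: s(1), o(2), p(3), h(4), i(5), s(6), t(7), i(8), c(9), a(10), t(11), e(12), d(13). Total: 13 letters.

13


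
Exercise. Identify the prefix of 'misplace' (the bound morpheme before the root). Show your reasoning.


The word 'misplace' = 'mis' (prefix) + 'place' (root). The prefix is 'mis'.

mis


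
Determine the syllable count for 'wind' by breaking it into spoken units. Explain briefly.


Break 'wind' into syllables: wind -> wind = 1 syllable

1 syllable


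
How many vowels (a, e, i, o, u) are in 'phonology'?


Vowels in 'phonology': o, o, o = 3 vowels.

3


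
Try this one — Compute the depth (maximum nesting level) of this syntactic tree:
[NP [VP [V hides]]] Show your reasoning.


Count bracket nesting levels:
'[' at pos 0: depth = 1
'[' at pos 4: depth = 2
'[' at pos 8: depth = 3
Maximum depth reached: 3

3


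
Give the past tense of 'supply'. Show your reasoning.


Apply rule: Change -y to -ied. 'supply' becomes 'supplied'.

supplied


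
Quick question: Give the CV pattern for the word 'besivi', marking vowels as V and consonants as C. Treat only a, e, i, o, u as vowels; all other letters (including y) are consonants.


Letter mapping: b = C, e = V, s = C, i = V, v = C, i = V.

CVCVCV


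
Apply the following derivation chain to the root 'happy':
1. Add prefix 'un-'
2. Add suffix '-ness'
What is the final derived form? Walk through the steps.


Step 1: Add prefix 'un-' to 'happy' = 'unhappy'
Step 2: Add suffix '-ness' to 'unhappy' = 'unhappiness'

unhappiness


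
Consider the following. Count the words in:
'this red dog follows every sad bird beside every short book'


Split into words: this | red | dog | follows | every | sad | bird | beside | every | short | book = 11 words.

11


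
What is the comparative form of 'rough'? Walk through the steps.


Apply comparative formation (add -er): 'rough' -> 'rougher'.

rougher


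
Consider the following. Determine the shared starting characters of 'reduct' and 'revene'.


Compare from the start: 2 characters match: 're'. Mismatch at position 3: 'd' vs 'v'.

re


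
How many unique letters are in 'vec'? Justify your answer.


Unique letters in 'vec': {c, e, v} = 3 distinct letters.

3


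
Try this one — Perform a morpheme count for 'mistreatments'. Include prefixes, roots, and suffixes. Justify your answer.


Decomposition: mis- (prefix) + treat (root) + -ment (suffix) + -s (plural) = 4 morpheme(s)

4 morphemes


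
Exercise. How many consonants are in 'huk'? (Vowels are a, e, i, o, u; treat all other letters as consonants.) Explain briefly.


Consonants in 'huk': h, k = 2 consonants.

2


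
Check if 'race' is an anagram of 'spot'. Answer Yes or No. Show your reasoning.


Sorted letters of 'race': 'acer'
Sorted letters of 'spot': 'opst'
They do not match.

No


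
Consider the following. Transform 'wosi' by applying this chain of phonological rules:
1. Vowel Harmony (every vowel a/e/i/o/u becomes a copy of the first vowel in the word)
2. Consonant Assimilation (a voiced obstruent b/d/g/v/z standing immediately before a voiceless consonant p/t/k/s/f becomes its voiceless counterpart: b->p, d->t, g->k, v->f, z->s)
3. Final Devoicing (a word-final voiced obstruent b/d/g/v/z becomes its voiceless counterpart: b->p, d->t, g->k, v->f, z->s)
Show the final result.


Starting form: 'wosi'
Rule 1: Vowel Harmony: all vowels become 'o' (matching first vowel). 'wosi' -> 'woso'
Rule 2: Consonant Assimilation: no voiced obstruent (b/d/g/v/z) stands immediately before a voiceless consonant (p/t/k/s/f). No change.
Rule 3: Final Devoicing: the word ends in the vowel 'o', not a consonant. No change.
Final form: 'woso'

woso


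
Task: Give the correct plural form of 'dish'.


Apply rule: Add -es (sibilant/fricative ending). 'dish' becomes 'dishes'.

dishes


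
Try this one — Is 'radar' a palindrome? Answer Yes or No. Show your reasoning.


Forward: 'radar'
Reversed: 'radar'
They are identical.

Yes


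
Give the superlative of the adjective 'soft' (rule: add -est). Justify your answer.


Apply superlative formation (add -est): 'soft' -> 'softest'.

softest


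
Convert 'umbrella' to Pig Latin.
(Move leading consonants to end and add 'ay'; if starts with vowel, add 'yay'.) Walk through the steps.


'umbrella' starts with a vowel, so add 'yay': 'umbrellayay'.

umbrellayay


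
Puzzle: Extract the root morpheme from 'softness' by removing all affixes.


Remove suffix '-ness' from 'softness' to get root 'soft'.

soft


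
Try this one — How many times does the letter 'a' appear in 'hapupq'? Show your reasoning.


Letter 'a' in 'hapupq': found at position(s) 2 = 1 occurrence(s).

1


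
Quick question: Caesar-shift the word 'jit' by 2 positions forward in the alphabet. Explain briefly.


Shift each letter by 2: j -> l, i -> k, t -> v. Result: 'lkv'.

lkv


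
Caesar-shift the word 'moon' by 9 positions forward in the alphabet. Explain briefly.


Shift each letter by 9: m -> v, o -> x, o -> x, n -> w. Result: 'vxxw'.

vxxw


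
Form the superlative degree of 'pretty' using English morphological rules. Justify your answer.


Apply superlative formation (consonant + y: change y to i, add -est): 'pretty' -> 'prettiest'.

prettiest


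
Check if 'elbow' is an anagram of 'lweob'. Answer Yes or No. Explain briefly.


Sorted letters of 'elbow': 'below'
Sorted letters of 'lweob': 'below'
They match.

Yes


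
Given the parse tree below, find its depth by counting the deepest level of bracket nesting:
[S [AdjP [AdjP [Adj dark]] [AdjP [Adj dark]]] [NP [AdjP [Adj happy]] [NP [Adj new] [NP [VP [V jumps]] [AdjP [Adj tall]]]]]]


Count bracket nesting levels:
'[' at pos 0: depth = 1
'[' at pos 3: depth = 2
'[' at pos 9: depth = 3
'[' at pos 15: depth = 4
'[' at pos 27: depth = 3
'[' at pos 33: depth = 4
'[' at pos 46: depth = 2
'[' at pos 50: depth = 3
'[' at pos 56: depth = 4
'[' at pos 69: depth = 3
'[' at pos 73: depth = 4
'[' at pos 83: depth = 4
'[' at pos 87: depth = 5
'[' at pos 91: depth = 6
'[' at pos 102: depth = 5
'[' at pos 108: depth = 6
Maximum depth reached: 6

6


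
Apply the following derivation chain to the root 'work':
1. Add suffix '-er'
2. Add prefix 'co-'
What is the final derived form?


Step 1: Add suffix '-er' to 'work' = 'worker'
Step 2: Add prefix 'co-' to 'worker' = 'coworker'

coworker


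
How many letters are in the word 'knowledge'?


Spell out 'knowledge' and number each letter: k(1), n(2), o(3), w(4), l(5), e(6), d(7), g(8), e(9). Total: 9 letters.

9


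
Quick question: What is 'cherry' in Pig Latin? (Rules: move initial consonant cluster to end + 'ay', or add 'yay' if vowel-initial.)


'cherry': move consonant cluster 'ch' to end and add 'ay': 'errychay'.

errychay


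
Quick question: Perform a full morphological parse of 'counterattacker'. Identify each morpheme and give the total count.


Step 1: Identify prefix: 'counter' (meaning: against)
Step 2: Identify root: 'attack'
Step 3: Identify suffix(es): 'er'
Decomposition: counter- (prefix: against) + attack (root) + -er (suffix: one who)
Total morphemes: 3

3 morphemes (counter- (prefix: against) + attack (root) + -er (suffix: one who))


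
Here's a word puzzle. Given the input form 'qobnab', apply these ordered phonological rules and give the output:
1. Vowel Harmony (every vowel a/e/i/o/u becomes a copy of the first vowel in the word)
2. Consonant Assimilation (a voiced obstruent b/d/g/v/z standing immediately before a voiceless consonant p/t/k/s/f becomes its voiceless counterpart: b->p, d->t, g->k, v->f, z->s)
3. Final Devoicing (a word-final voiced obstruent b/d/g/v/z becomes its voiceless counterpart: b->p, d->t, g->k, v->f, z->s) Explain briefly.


Starting form: 'qobnab'
Rule 1: Vowel Harmony: all vowels become 'o' (matching first vowel). 'qobnab' -> 'qobnob'
Rule 2: Consonant Assimilation: no voiced obstruent (b/d/g/v/z) stands immediately before a voiceless consonant (p/t/k/s/f). No change.
Rule 3: Final Devoicing: word-final voiced obstruent 'b' becomes voiceless 'p'. 'qobnob' -> 'qobnop'
Final form: 'qobnop'

qobnop


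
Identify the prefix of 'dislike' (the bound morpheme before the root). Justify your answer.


The word 'dislike' = 'dis' (prefix) + 'like' (root). The prefix is 'dis'.

dis


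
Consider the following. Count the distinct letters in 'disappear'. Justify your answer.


Unique letters in 'disappear': {a, d, e, i, p, r, s} = 7 distinct letters.

7


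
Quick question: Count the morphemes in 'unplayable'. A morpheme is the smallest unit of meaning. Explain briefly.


Decomposition: un- (prefix) + play (root) + -able (suffix) = 3 morpheme(s)

3 morphemes


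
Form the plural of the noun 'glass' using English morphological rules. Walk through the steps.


Apply rule: Add -es (sibilant/fricative ending). 'glass' becomes 'glasses'.

glasses


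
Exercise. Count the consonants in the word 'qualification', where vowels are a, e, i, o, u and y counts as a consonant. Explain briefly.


Consonants in 'qualification': q, l, f, c, t, n = 6 consonants.

6


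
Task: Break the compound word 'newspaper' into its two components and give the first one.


Split 'newspaper' into 'news' + 'paper'. The first part is 'news'.

news


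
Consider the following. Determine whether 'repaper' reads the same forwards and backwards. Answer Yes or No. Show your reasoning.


Forward: 'repaper'
Reversed: 'repaper'
They are identical.

Yes


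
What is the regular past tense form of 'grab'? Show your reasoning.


Apply rule: Double final consonant and add -ed. 'grab' becomes 'grabbed'.

grabbed


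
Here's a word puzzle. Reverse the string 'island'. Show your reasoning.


Reverse 'island' character by character: 'dnalsi'.

dnalsi


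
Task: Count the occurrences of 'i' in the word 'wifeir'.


Letter 'i' in 'wifeir': found at position(s) 2, 5 = 2 occurrence(s).

2


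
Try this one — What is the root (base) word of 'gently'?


Remove suffix '-ly' from 'gently' to get root 'gentle'.

gentle


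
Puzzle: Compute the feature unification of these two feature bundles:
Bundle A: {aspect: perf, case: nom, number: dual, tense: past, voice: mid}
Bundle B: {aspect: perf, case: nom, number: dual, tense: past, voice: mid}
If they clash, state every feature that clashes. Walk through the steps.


Compare features:
aspect: A=perf vs B=perf -> unified: perf
case: A=nom vs B=nom -> unified: nom
number: A=dual vs B=dual -> unified: dual
tense: A=past vs B=past -> unified: past
voice: A=mid vs B=mid -> unified: mid
No clashes found.

Unified: {aspect: perf, case: nom, number: dual, tense: past, voice: mid}


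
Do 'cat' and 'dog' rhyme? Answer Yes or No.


Rime (stressed vowel + following sounds) of 'cat': -at = /æt/
Rime of 'dog': -og = /ɒg/
/æt/ and /ɒg/ are different ending sounds, so the words do not rhyme.

No


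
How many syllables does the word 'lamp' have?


Break 'lamp' into syllables: lamp -> lamp = 1 syllable

1 syllable


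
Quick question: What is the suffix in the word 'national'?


The word 'national' = 'nation' (root) + '-al' (suffix). The suffix is '-al'.

al


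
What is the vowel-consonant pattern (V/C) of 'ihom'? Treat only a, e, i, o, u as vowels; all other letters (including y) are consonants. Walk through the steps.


Letter mapping: i = V, h = C, o = V, m = C.

VCVC


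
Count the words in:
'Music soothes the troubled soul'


Split into words: Music | soothes | the | troubled | soul = 5 words.

5


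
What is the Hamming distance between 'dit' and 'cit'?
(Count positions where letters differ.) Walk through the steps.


Alignment:
Position 1: 'd' vs 'c' = DIFFER
Position 2: 'i' vs 'i' = match
Position 3: 't' vs 't' = match
Total differences: 1

1


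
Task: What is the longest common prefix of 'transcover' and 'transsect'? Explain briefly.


Compare from the start: 5 characters match: 'trans'. Mismatch at position 6: 'c' vs 's'.

trans


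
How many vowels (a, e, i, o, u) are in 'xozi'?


Vowels in 'xozi': o, i = 2 vowels.

2


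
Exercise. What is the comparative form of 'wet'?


Apply comparative formation (double final consonant, add -er): 'wet' -> 'wetter'.

wetter


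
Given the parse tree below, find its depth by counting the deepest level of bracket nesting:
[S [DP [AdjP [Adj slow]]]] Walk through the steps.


Count bracket nesting levels:
'[' at pos 0: depth = 1
'[' at pos 3: depth = 2
'[' at pos 7: depth = 3
'[' at pos 13: depth = 4
Maximum depth reached: 4

4


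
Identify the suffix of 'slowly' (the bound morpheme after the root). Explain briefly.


The word 'slowly' = 'slow' (root) + '-ly' (suffix). The suffix is '-ly'.

ly


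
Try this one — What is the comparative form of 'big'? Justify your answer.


Apply comparative formation (double final consonant, add -er): 'big' -> 'bigger'.

bigger


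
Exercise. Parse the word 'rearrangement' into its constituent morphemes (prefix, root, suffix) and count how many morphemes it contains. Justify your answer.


Step 1: Identify prefix: 're' (meaning: again)
Step 2: Identify root: 'arrange'
Step 3: Identify suffix(es): 'ment'
Decomposition: re- (prefix: again) + arrange (root) + -ment (suffix: action/result)
Total morphemes: 3

3 morphemes (re- (prefix: again) + arrange (root) + -ment (suffix: action/result))


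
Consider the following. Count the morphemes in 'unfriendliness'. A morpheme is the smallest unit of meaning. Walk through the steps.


Decomposition: un- (prefix) + friend (root) + -ly (suffix) + -ness (suffix) = 4 morpheme(s)

4 morphemes


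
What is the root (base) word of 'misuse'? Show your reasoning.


Remove prefix 'mis' from 'misuse' to get root 'use'.

use


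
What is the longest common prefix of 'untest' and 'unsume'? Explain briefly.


Compare from the start: 2 characters match: 'un'. Mismatch at position 3: 't' vs 's'.

un


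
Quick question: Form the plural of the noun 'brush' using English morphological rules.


Apply rule: Add -es (sibilant/fricative ending). 'brush' becomes 'brushes'.

brushes


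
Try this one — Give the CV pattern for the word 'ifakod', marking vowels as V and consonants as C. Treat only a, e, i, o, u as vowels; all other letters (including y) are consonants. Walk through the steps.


Letter mapping: i = V, f = C, a = V, k = C, o = V, d = C.

VCVCVC


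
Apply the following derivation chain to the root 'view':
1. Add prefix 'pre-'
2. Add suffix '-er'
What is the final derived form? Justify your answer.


Step 1: Add prefix 'pre-' to 'view' = 'preview'
Step 2: Add suffix '-er' to 'preview' = 'previewer'

previewer


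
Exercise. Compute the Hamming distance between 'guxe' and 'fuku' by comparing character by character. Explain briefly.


Alignment:
Position 1: 'g' vs 'f' = DIFFER
Position 2: 'u' vs 'u' = match
Position 3: 'x' vs 'k' = DIFFER
Position 4: 'e' vs 'u' = DIFFER
Total differences: 3

3


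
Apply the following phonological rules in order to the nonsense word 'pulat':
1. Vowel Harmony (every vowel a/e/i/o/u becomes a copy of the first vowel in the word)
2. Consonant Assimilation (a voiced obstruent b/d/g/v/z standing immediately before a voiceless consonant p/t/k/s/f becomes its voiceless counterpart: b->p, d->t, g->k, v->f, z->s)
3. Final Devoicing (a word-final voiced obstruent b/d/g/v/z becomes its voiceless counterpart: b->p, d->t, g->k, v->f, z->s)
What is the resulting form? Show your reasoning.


Starting form: 'pulat'
Rule 1: Vowel Harmony: all vowels become 'u' (matching first vowel). 'pulat' -> 'pulut'
Rule 2: Consonant Assimilation: no voiced obstruent (b/d/g/v/z) stands immediately before a voiceless consonant (p/t/k/s/f). No change.
Rule 3: Final Devoicing: final consonant 't' is not one of the voiced obstruents b/d/g/v/z. No change.
Final form: 'pulut'

pulut


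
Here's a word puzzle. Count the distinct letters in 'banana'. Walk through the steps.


Unique letters in 'banana': {a, b, n} = 3 distinct letters.

3


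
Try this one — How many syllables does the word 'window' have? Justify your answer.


Break 'window' into syllables: win-dow -> win | dow = 2 syllables

2 syllables


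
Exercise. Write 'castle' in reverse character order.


Reverse 'castle' character by character: 'eltsac'.

eltsac


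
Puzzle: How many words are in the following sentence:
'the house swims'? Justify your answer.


Split into words: the | house | swims = 3 words.

3


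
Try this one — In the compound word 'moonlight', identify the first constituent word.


Split 'moonlight' into 'moon' + 'light'. The first part is 'moon'.

moon


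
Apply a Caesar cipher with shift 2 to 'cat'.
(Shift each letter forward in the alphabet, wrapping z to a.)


Shift each letter by 2: c -> e, a -> c, t -> v. Result: 'ecv'.

ecv


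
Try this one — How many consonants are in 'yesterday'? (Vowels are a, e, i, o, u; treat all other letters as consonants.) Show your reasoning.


Consonants in 'yesterday': y, s, t, r, d, y = 6 consonants.

6


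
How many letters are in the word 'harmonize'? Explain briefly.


Spell out 'harmonize' and number each letter: h(1), a(2), r(3), m(4), o(5), n(6), i(7), z(8), e(9). Total: 9 letters.

9


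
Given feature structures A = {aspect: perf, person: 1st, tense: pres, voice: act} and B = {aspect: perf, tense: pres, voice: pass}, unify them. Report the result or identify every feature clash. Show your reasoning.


Compare features:
aspect: A=perf vs B=perf -> unified: perf
person: A=1st vs B=_ -> unified: 1st
tense: A=pres vs B=pres -> unified: pres
voice: A=act vs B=pass -> CLASH
Clash detected on feature 'voice' (act vs pass); unification fails.

CLASH on 'voice' (act vs pass)


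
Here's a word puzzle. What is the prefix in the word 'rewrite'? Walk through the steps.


The word 'rewrite' = 're' (prefix) + 'write' (root). The prefix is 're'.

re


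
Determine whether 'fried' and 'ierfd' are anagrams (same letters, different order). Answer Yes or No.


Sorted letters of 'fried': 'defir'
Sorted letters of 'ierfd': 'defir'
They match.

Yes


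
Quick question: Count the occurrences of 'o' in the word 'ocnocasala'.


Letter 'o' in 'ocnocasala': found at position(s) 1, 4 = 2 occurrence(s).

2


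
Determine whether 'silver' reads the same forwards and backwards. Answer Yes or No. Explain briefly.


Forward: 'silver'
Reversed: 'revlis'
They differ.

No


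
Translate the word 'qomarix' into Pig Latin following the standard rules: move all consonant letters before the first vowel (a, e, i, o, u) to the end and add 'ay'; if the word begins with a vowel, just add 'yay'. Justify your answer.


'qomarix': move consonant cluster 'q' to end and add 'ay': 'omarixqay'.

omarixqay


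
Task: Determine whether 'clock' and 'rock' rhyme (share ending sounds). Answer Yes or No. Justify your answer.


Rime (stressed vowel + following sounds) of 'clock': -ock = /ɒk/
Rime of 'rock': -ock = /ɒk/
/ɒk/ and /ɒk/ are the same ending sound, so the words rhyme.

Yes


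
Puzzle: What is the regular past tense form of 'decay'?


Apply rule: Add -ed. 'decay' becomes 'decayed'.

decayed


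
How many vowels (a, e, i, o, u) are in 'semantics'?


Vowels in 'semantics': e, a, i = 3 vowels.

3


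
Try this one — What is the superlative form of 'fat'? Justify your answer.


Apply superlative formation (double final consonant, add -est): 'fat' -> 'fattest'.

fattest


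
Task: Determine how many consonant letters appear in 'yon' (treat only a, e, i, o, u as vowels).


Consonants in 'yon': y, n = 2 consonants.

2


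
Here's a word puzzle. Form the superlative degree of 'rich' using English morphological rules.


Apply superlative formation (add -est): 'rich' -> 'richest'.

richest


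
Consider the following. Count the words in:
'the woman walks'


Split into words: the | woman | walks = 3 words.

3


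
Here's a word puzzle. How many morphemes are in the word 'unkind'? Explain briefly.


Decomposition: un- (prefix) + kind (root) = 2 morpheme(s)

2 morphemes


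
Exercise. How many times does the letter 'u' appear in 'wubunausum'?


Letter 'u' in 'wubunausum': found at position(s) 2, 4, 7, 9 = 4 occurrence(s).

4


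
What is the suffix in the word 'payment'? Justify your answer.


The word 'payment' = 'pay' (root) + '-ment' (suffix). The suffix is '-ment'.

ment


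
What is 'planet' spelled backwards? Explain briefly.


Reverse 'planet' character by character: 'tenalp'.

tenalp


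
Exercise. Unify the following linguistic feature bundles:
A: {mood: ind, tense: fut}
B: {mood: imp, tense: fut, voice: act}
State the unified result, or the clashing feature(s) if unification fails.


Compare features:
mood: A=ind vs B=imp -> CLASH
tense: A=fut vs B=fut -> unified: fut
voice: A=_ vs B=act -> unified: act
Clash detected on feature 'mood' (ind vs imp); unification fails.

CLASH on 'mood' (ind vs imp)


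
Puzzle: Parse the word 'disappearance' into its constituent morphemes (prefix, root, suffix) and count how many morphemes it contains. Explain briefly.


Step 1: Identify prefix: 'dis' (meaning: not/apart)
Step 2: Identify root: 'appear'
Step 3: Identify suffix(es): 'ance'
Decomposition: dis- (prefix: not/apart) + appear (root) + -ance (suffix: state/act)
Total morphemes: 3

3 morphemes (dis- (prefix: not/apart) + appear (root) + -ance (suffix: state/act))


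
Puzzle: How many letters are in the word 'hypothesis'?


Spell out 'hypothesis' and number each letter: h(1), y(2), p(3), o(4), t(5), h(6), e(7), s(8), i(9), s(10). Total: 10 letters.

10


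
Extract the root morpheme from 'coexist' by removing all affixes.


Remove prefix 'co' from 'coexist' to get root 'exist'.

exist


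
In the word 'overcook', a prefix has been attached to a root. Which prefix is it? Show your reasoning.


The word 'overcook' = 'over' (prefix) + 'cook' (root). The prefix is 'over'.

over


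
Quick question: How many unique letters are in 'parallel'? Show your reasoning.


Unique letters in 'parallel': {a, e, l, p, r} = 5 distinct letters.

5
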